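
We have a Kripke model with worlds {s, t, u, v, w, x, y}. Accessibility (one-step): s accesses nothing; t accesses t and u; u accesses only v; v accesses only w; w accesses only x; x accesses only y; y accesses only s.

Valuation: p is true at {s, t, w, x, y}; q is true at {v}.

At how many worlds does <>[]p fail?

2

s: no successors, so <>[]p fails. ✗
t: successors {t, u}; []p there: t:F, u:F. ✗
u: successors {v}; []p there: v:T. ✓
v: successors {w}; []p there: w:T. ✓
w: successors {x}; []p there: x:T. ✓
x: successors {y}; []p there: y:T. ✓
y: successors {s}; []p there: s:T. ✓
Satisfying worlds: {u, v, w, x, y}.
So <>[]p fails at the other 2 worlds.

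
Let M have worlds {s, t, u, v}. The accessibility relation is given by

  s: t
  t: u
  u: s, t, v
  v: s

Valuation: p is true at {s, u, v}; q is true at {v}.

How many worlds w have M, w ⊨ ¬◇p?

s: ◇p is F. ✓
t: ◇p is T. ✗
u: ◇p is T. ✗
v: ◇p is T. ✗
Satisfying worlds: {s}.

1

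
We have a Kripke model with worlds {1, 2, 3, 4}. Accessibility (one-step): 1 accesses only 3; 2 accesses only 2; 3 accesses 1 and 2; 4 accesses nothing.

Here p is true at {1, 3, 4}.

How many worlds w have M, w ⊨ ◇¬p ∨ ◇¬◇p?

2

1: ◇¬p is F, ◇¬◇p is F. ✗
2: ◇¬p is T, ◇¬◇p is T. ✓
3: ◇¬p is T, ◇¬◇p is T. ✓
4: ◇¬p is F, ◇¬◇p is F. ✗
Satisfying worlds: {2, 3}.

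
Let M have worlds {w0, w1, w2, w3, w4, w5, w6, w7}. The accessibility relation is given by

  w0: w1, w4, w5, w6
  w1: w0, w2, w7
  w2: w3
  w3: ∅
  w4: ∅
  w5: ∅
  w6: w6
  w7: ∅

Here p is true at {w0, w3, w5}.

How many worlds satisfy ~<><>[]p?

6

w0: <><>[]p is T. ✗
w1: <><>[]p is T. ✗
w2: <><>[]p is F. ✓
w3: <><>[]p is F. ✓
w4: <><>[]p is F. ✓
w5: <><>[]p is F. ✓
w6: <><>[]p is F. ✓
w7: <><>[]p is F. ✓
Satisfying worlds: {w2, w3, w4, w5, w6, w7}.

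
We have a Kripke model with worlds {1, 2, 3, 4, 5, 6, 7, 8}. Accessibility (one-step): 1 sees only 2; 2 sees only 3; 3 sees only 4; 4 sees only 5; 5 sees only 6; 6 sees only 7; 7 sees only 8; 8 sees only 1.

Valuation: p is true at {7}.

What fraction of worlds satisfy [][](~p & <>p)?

1: successors {2}; [](~p & <>p) there: 2:F. ✗
2: successors {3}; [](~p & <>p) there: 3:F. ✗
3: successors {4}; [](~p & <>p) there: 4:F. ✗
4: successors {5}; [](~p & <>p) there: 5:T. ✓
5: successors {6}; [](~p & <>p) there: 6:F. ✗
6: successors {7}; [](~p & <>p) there: 7:F. ✗
7: successors {8}; [](~p & <>p) there: 8:F. ✗
8: successors {1}; [](~p & <>p) there: 1:F. ✗
That's 1 of 8 worlds, so 1/8.

1/8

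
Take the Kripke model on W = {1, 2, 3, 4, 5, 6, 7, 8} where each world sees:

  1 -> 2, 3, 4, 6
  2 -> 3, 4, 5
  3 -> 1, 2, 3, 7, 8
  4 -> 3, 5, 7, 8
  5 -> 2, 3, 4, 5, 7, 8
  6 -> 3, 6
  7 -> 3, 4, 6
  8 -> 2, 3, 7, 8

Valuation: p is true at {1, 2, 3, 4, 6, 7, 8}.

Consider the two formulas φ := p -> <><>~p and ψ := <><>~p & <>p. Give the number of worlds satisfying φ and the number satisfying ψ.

7 and 7

For p -> <><>~p:
1: p is T, <><>~p is T. ✓
2: p is T, <><>~p is T. ✓
3: p is T, <><>~p is T. ✓
4: p is T, <><>~p is T. ✓
5: p is F, <><>~p is T. ✓
6: p is T, <><>~p is F. ✗
7: p is T, <><>~p is T. ✓
8: p is T, <><>~p is T. ✓
— 7 worlds.
For <><>~p & <>p:
1: <><>~p is T, <>p is T. ✓
2: <><>~p is T, <>p is T. ✓
3: <><>~p is T, <>p is T. ✓
4: <><>~p is T, <>p is T. ✓
5: <><>~p is T, <>p is T. ✓
6: <><>~p is F, <>p is T. ✗
7: <><>~p is T, <>p is T. ✓
8: <><>~p is T, <>p is T. ✓
— 7 worlds.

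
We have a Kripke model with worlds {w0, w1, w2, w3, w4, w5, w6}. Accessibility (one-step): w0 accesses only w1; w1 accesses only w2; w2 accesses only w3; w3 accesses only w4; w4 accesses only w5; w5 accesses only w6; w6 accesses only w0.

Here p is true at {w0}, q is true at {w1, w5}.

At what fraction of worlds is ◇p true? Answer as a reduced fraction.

w0: successors {w1}; p there: w1:F. ✗
w1: successors {w2}; p there: w2:F. ✗
w2: successors {w3}; p there: w3:F. ✗
w3: successors {w4}; p there: w4:F. ✗
w4: successors {w5}; p there: w5:F. ✗
w5: successors {w6}; p there: w6:F. ✗
w6: successors {w0}; p there: w0:T. ✓
That's 1 of 7 worlds, so 1/7.

1/7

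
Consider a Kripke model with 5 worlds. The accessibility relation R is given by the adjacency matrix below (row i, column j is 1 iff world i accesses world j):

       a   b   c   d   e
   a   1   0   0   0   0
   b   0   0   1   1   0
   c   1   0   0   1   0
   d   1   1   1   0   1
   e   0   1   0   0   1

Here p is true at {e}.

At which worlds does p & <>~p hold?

a: p is F, <>~p is T. ✗
b: p is F, <>~p is T. ✗
c: p is F, <>~p is T. ✗
d: p is F, <>~p is T. ✗
e: p is T, <>~p is T. ✓

{e}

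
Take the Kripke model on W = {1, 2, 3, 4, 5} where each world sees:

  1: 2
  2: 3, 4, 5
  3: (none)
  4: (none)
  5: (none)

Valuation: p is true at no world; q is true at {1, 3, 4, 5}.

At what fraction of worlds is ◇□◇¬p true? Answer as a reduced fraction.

1: successors {2}; □◇¬p there: 2:F. ✗
2: successors {3, 4, 5}; □◇¬p there: 3:T, 4:T, 5:T. ✓
3: no successors, so ◇□◇¬p fails. ✗
4: no successors, so ◇□◇¬p fails. ✗
5: no successors, so ◇□◇¬p fails. ✗
That's 1 of 5 worlds, so 1/5.

1/5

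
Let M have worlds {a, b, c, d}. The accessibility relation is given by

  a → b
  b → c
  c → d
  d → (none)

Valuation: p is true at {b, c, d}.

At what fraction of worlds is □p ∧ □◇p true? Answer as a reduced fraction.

3/4

a: □p is T, □◇p is T. ✓
b: □p is T, □◇p is T. ✓
c: □p is T, □◇p is F. ✗
d: □p is T, □◇p is T. ✓
That's 3 of 4 worlds, so 3/4.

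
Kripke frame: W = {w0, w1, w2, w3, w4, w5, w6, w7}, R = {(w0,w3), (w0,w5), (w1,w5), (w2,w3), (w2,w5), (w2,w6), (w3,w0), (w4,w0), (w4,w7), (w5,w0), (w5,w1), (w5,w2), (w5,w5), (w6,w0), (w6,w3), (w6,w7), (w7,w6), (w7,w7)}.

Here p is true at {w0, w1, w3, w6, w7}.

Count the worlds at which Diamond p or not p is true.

w0: Diamond p is T, not p is F. ✓
w1: Diamond p is F, not p is F. ✗
w2: Diamond p is T, not p is T. ✓
w3: Diamond p is T, not p is F. ✓
w4: Diamond p is T, not p is T. ✓
w5: Diamond p is T, not p is T. ✓
w6: Diamond p is T, not p is F. ✓
w7: Diamond p is T, not p is F. ✓
Satisfying worlds: {w0, w2, w3, w4, w5, w6, w7}.

7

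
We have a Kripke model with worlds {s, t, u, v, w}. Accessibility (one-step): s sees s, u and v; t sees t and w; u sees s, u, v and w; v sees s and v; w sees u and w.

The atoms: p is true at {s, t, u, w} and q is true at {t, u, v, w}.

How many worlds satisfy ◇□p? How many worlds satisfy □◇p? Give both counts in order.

For ◇□p:
s: successors {s, u, v}; □p there: s:F, u:F, v:F. ✗
t: successors {t, w}; □p there: t:T, w:T. ✓
u: successors {s, u, v, w}; □p there: s:F, u:F, v:F, w:T. ✓
v: successors {s, v}; □p there: s:F, v:F. ✗
w: successors {u, w}; □p there: u:F, w:T. ✓
— 3 worlds.
For □◇p:
s: successors {s, u, v}; ◇p there: s:T, u:T, v:T. ✓
t: successors {t, w}; ◇p there: t:T, w:T. ✓
u: successors {s, u, v, w}; ◇p there: s:T, u:T, v:T, w:T. ✓
v: successors {s, v}; ◇p there: s:T, v:T. ✓
w: successors {u, w}; ◇p there: u:T, w:T. ✓
— 5 worlds.

3 and 5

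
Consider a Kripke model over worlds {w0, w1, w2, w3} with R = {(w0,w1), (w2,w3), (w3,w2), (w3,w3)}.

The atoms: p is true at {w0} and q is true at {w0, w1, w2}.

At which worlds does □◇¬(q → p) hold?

w0: successors {w1}; ◇¬(q → p) there: w1:F. ✗
w1: no successors, so □◇¬(q → p) holds vacuously. ✓
w2: successors {w3}; ◇¬(q → p) there: w3:T. ✓
w3: successors {w2, w3}; ◇¬(q → p) there: w2:F, w3:T. ✗

{w1, w2}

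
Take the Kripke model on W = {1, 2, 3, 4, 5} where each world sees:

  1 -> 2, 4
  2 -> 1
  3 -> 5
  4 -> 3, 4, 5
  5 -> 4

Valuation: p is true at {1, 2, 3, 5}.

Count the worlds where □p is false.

1: successors {2, 4}; p there: 2:T, 4:F. ✗
2: successors {1}; p there: 1:T. ✓
3: successors {5}; p there: 5:T. ✓
4: successors {3, 4, 5}; p there: 3:T, 4:F, 5:T. ✗
5: successors {4}; p there: 4:F. ✗
Satisfying worlds: {2, 3}.
So □p fails at the other 3 worlds.

3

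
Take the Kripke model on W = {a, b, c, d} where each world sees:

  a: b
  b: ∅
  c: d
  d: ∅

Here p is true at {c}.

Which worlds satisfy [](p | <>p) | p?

a: [](p | <>p) is F, p is F. ✗
b: [](p | <>p) is T, p is F. ✓
c: [](p | <>p) is F, p is T. ✓
d: [](p | <>p) is T, p is F. ✓

{b, c, d}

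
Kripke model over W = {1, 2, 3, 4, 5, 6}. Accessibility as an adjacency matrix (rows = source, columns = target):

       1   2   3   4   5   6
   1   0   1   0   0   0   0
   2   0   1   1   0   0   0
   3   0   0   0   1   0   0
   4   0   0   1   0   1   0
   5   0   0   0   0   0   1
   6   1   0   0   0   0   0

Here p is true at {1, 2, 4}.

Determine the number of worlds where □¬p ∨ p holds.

4

1: □¬p is F, p is T. ✓
2: □¬p is F, p is T. ✓
3: □¬p is F, p is F. ✗
4: □¬p is T, p is T. ✓
5: □¬p is T, p is F. ✓
6: □¬p is F, p is F. ✗
Satisfying worlds: {1, 2, 4, 5}.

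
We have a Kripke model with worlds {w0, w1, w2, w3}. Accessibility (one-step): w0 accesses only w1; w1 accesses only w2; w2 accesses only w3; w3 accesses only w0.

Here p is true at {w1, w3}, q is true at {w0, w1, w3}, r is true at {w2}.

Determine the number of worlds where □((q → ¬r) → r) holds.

w0: successors {w1}; (q → ¬r) → r there: w1:F. ✗
w1: successors {w2}; (q → ¬r) → r there: w2:T. ✓
w2: successors {w3}; (q → ¬r) → r there: w3:F. ✗
w3: successors {w0}; (q → ¬r) → r there: w0:F. ✗
Satisfying worlds: {w1}.

1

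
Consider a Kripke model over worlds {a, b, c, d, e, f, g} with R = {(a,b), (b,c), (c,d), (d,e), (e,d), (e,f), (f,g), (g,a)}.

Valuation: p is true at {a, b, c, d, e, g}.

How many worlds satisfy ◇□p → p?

6

a: ◇□p is T, p is T. ✓
b: ◇□p is T, p is T. ✓
c: ◇□p is T, p is T. ✓
d: ◇□p is F, p is T. ✓
e: ◇□p is T, p is T. ✓
f: ◇□p is T, p is F. ✗
g: ◇□p is T, p is T. ✓
Satisfying worlds: {a, b, c, d, e, g}.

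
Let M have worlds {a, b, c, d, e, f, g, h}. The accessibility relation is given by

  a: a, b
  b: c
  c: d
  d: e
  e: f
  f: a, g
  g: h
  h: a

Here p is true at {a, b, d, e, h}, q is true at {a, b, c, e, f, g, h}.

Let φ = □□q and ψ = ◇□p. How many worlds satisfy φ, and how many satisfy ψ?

7 and 6

For □□q:
a: successors {a, b}; □q there: a:T, b:T. ✓
b: successors {c}; □q there: c:F. ✗
c: successors {d}; □q there: d:T. ✓
d: successors {e}; □q there: e:T. ✓
e: successors {f}; □q there: f:T. ✓
f: successors {a, g}; □q there: a:T, g:T. ✓
g: successors {h}; □q there: h:T. ✓
h: successors {a}; □q there: a:T. ✓
— 7 worlds.
For ◇□p:
a: successors {a, b}; □p there: a:T, b:F. ✓
b: successors {c}; □p there: c:T. ✓
c: successors {d}; □p there: d:T. ✓
d: successors {e}; □p there: e:F. ✗
e: successors {f}; □p there: f:F. ✗
f: successors {a, g}; □p there: a:T, g:T. ✓
g: successors {h}; □p there: h:T. ✓
h: successors {a}; □p there: a:T. ✓
— 6 worlds.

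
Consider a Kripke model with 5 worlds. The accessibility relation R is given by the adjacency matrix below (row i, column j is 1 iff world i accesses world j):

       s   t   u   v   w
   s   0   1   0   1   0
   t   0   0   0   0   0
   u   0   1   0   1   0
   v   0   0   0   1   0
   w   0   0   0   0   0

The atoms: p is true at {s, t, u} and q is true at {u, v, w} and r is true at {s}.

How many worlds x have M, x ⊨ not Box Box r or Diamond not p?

3

s: not Box Box r is T, Diamond not p is T. ✓
t: not Box Box r is F, Diamond not p is F. ✗
u: not Box Box r is T, Diamond not p is T. ✓
v: not Box Box r is T, Diamond not p is T. ✓
w: not Box Box r is F, Diamond not p is F. ✗
Satisfying worlds: {s, u, v}.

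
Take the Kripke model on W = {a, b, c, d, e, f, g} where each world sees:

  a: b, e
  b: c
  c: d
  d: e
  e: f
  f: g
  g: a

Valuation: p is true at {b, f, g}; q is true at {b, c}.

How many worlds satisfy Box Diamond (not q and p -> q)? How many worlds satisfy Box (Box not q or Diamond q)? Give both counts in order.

For Box Diamond (not q and p -> q):
a: successors {b, e}; Diamond (not q and p -> q) there: b:T, e:F. ✗
b: successors {c}; Diamond (not q and p -> q) there: c:T. ✓
c: successors {d}; Diamond (not q and p -> q) there: d:T. ✓
d: successors {e}; Diamond (not q and p -> q) there: e:F. ✗
e: successors {f}; Diamond (not q and p -> q) there: f:F. ✗
f: successors {g}; Diamond (not q and p -> q) there: g:T. ✓
g: successors {a}; Diamond (not q and p -> q) there: a:T. ✓
— 4 worlds.
For Box (Box not q or Diamond q):
a: successors {b, e}; Box not q or Diamond q there: b:T, e:T. ✓
b: successors {c}; Box not q or Diamond q there: c:T. ✓
c: successors {d}; Box not q or Diamond q there: d:T. ✓
d: successors {e}; Box not q or Diamond q there: e:T. ✓
e: successors {f}; Box not q or Diamond q there: f:T. ✓
f: successors {g}; Box not q or Diamond q there: g:T. ✓
g: successors {a}; Box not q or Diamond q there: a:T. ✓
— 7 worlds.

4 and 7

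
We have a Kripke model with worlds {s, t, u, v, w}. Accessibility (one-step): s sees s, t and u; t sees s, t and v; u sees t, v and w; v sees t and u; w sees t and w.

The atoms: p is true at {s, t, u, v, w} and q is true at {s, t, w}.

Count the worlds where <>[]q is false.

s: successors {s, t, u}; []q there: s:F, t:F, u:F. ✗
t: successors {s, t, v}; []q there: s:F, t:F, v:F. ✗
u: successors {t, v, w}; []q there: t:F, v:F, w:T. ✓
v: successors {t, u}; []q there: t:F, u:F. ✗
w: successors {t, w}; []q there: t:F, w:T. ✓
Satisfying worlds: {u, w}.
So <>[]q fails at the other 3 worlds.

3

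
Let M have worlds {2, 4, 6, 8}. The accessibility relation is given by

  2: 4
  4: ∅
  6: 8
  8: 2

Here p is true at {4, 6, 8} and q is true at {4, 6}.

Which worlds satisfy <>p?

2: successors {4}; p there: 4:T. ✓
4: no successors, so <>p fails. ✗
6: successors {8}; p there: 8:T. ✓
8: successors {2}; p there: 2:F. ✗

{2, 6}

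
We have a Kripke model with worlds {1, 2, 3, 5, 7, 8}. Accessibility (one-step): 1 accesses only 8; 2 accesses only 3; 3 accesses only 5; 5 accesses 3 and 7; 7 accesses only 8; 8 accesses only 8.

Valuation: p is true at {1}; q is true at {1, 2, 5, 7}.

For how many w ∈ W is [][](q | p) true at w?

1: successors {8}; [](q | p) there: 8:F. ✗
2: successors {3}; [](q | p) there: 3:T. ✓
3: successors {5}; [](q | p) there: 5:F. ✗
5: successors {3, 7}; [](q | p) there: 3:T, 7:F. ✗
7: successors {8}; [](q | p) there: 8:F. ✗
8: successors {8}; [](q | p) there: 8:F. ✗
Satisfying worlds: {2}.

1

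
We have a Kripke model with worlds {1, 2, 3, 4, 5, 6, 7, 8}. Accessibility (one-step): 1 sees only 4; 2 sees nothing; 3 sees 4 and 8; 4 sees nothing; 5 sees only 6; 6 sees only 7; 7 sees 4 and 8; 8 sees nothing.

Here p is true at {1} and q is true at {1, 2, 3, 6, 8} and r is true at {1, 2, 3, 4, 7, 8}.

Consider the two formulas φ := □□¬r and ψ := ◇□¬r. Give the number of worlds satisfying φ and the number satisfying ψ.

For □□¬r:
1: successors {4}; □¬r there: 4:T. ✓
2: no successors, so □□¬r holds vacuously. ✓
3: successors {4, 8}; □¬r there: 4:T, 8:T. ✓
4: no successors, so □□¬r holds vacuously. ✓
5: successors {6}; □¬r there: 6:F. ✗
6: successors {7}; □¬r there: 7:F. ✗
7: successors {4, 8}; □¬r there: 4:T, 8:T. ✓
8: no successors, so □□¬r holds vacuously. ✓
— 6 worlds.
For ◇□¬r:
1: successors {4}; □¬r there: 4:T. ✓
2: no successors, so ◇□¬r fails. ✗
3: successors {4, 8}; □¬r there: 4:T, 8:T. ✓
4: no successors, so ◇□¬r fails. ✗
5: successors {6}; □¬r there: 6:F. ✗
6: successors {7}; □¬r there: 7:F. ✗
7: successors {4, 8}; □¬r there: 4:T, 8:T. ✓
8: no successors, so ◇□¬r fails. ✗
— 3 worlds.

6 and 3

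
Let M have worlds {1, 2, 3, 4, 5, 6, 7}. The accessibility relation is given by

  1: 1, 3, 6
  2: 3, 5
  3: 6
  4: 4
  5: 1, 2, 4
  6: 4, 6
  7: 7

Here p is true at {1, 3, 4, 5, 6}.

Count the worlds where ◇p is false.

1: successors {1, 3, 6}; p there: 1:T, 3:T, 6:T. ✓
2: successors {3, 5}; p there: 3:T, 5:T. ✓
3: successors {6}; p there: 6:T. ✓
4: successors {4}; p there: 4:T. ✓
5: successors {1, 2, 4}; p there: 1:T, 2:F, 4:T. ✓
6: successors {4, 6}; p there: 4:T, 6:T. ✓
7: successors {7}; p there: 7:F. ✗
Satisfying worlds: {1, 2, 3, 4, 5, 6}.
So ◇p fails at the other 1 world.

1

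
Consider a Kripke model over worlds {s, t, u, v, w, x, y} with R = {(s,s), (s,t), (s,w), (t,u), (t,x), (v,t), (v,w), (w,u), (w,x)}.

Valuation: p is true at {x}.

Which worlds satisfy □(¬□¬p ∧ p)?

s: successors {s, t, w}; ¬□¬p ∧ p there: s:F, t:F, w:F. ✗
t: successors {u, x}; ¬□¬p ∧ p there: u:F, x:F. ✗
u: no successors, so □(¬□¬p ∧ p) holds vacuously. ✓
v: successors {t, w}; ¬□¬p ∧ p there: t:F, w:F. ✗
w: successors {u, x}; ¬□¬p ∧ p there: u:F, x:F. ✗
x: no successors, so □(¬□¬p ∧ p) holds vacuously. ✓
y: no successors, so □(¬□¬p ∧ p) holds vacuously. ✓

{u, x, y}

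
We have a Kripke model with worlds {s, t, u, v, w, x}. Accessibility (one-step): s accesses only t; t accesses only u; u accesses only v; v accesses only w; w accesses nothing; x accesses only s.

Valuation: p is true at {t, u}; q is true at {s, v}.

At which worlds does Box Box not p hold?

s: successors {t}; Box not p there: t:F. ✗
t: successors {u}; Box not p there: u:T. ✓
u: successors {v}; Box not p there: v:T. ✓
v: successors {w}; Box not p there: w:T. ✓
w: no successors, so Box Box not p holds vacuously. ✓
x: successors {s}; Box not p there: s:F. ✗

{t, u, v, w}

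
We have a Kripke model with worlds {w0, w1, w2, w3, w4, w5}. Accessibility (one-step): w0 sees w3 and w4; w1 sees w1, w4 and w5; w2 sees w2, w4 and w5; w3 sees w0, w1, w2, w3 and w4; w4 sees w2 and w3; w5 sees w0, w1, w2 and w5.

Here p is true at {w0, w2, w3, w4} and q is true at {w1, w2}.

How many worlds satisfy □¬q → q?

5

w0: □¬q is T, q is F. ✗
w1: □¬q is F, q is T. ✓
w2: □¬q is F, q is T. ✓
w3: □¬q is F, q is F. ✓
w4: □¬q is F, q is F. ✓
w5: □¬q is F, q is F. ✓
Satisfying worlds: {w1, w2, w3, w4, w5}.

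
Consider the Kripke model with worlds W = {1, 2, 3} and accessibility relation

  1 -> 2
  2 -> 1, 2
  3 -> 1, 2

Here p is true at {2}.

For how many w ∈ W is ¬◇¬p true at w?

1

1: ◇¬p is F. ✓
2: ◇¬p is T. ✗
3: ◇¬p is T. ✗
Satisfying worlds: {1}.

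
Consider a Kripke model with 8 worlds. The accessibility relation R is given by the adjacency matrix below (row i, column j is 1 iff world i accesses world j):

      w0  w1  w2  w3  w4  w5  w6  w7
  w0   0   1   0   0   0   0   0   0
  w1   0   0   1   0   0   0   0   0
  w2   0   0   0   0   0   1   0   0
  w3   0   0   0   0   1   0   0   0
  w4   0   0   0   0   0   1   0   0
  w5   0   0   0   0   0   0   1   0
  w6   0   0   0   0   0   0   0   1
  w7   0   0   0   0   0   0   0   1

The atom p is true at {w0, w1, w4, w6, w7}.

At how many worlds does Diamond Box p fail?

3

w0: successors {w1}; Box p there: w1:F. ✗
w1: successors {w2}; Box p there: w2:F. ✗
w2: successors {w5}; Box p there: w5:T. ✓
w3: successors {w4}; Box p there: w4:F. ✗
w4: successors {w5}; Box p there: w5:T. ✓
w5: successors {w6}; Box p there: w6:T. ✓
w6: successors {w7}; Box p there: w7:T. ✓
w7: successors {w7}; Box p there: w7:T. ✓
Satisfying worlds: {w2, w4, w5, w6, w7}.
So Diamond Box p fails at the other 3 worlds.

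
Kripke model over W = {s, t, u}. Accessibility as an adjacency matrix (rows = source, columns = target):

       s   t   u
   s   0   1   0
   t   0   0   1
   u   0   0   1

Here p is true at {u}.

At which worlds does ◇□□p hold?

s: successors {t}; □□p there: t:T. ✓
t: successors {u}; □□p there: u:T. ✓
u: successors {u}; □□p there: u:T. ✓

{s, t, u}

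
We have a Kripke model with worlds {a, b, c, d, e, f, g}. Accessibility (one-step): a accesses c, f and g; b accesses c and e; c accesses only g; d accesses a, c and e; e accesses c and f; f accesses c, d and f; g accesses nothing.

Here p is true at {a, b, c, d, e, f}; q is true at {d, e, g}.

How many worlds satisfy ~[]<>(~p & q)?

6

a: []<>(~p & q) is F. ✓
b: []<>(~p & q) is F. ✓
c: []<>(~p & q) is F. ✓
d: []<>(~p & q) is F. ✓
e: []<>(~p & q) is F. ✓
f: []<>(~p & q) is F. ✓
g: []<>(~p & q) is T. ✗
Satisfying worlds: {a, b, c, d, e, f}.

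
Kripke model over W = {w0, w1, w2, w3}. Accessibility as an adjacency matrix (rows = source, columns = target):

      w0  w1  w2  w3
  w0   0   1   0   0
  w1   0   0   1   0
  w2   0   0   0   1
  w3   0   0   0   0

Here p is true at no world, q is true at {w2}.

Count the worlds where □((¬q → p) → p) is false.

1

w0: successors {w1}; (¬q → p) → p there: w1:T. ✓
w1: successors {w2}; (¬q → p) → p there: w2:F. ✗
w2: successors {w3}; (¬q → p) → p there: w3:T. ✓
w3: no successors, so □((¬q → p) → p) holds vacuously. ✓
Satisfying worlds: {w0, w2, w3}.
So □((¬q → p) → p) fails at the other 1 world.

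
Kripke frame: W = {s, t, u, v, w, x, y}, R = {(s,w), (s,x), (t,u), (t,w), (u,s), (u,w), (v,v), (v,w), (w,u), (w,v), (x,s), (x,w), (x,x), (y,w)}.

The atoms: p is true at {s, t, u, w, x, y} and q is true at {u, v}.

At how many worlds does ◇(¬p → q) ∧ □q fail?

s: ◇(¬p → q) is T, □q is F. ✗
t: ◇(¬p → q) is T, □q is F. ✗
u: ◇(¬p → q) is T, □q is F. ✗
v: ◇(¬p → q) is T, □q is F. ✗
w: ◇(¬p → q) is T, □q is T. ✓
x: ◇(¬p → q) is T, □q is F. ✗
y: ◇(¬p → q) is T, □q is F. ✗
Satisfying worlds: {w}.
So ◇(¬p → q) ∧ □q fails at the other 6 worlds.

6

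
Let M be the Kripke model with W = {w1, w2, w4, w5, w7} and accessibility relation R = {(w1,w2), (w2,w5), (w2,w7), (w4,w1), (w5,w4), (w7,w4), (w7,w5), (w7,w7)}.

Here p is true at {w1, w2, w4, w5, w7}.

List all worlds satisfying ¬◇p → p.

w1: ¬◇p is F, p is T. ✓
w2: ¬◇p is F, p is T. ✓
w4: ¬◇p is F, p is T. ✓
w5: ¬◇p is F, p is T. ✓
w7: ¬◇p is F, p is T. ✓

{w1, w2, w4, w5, w7}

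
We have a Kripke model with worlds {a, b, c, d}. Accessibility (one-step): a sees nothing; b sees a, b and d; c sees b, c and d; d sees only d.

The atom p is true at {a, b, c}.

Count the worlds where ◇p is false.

a: no successors, so ◇p fails. ✗
b: successors {a, b, d}; p there: a:T, b:T, d:F. ✓
c: successors {b, c, d}; p there: b:T, c:T, d:F. ✓
d: successors {d}; p there: d:F. ✗
Satisfying worlds: {b, c}.
So ◇p fails at the other 2 worlds.

2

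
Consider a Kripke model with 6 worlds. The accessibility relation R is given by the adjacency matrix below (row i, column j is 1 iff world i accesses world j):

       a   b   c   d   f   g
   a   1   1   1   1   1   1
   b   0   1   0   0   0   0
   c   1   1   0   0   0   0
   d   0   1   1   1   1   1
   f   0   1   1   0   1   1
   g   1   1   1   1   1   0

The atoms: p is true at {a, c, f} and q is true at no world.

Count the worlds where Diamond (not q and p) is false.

1

a: successors {a, b, c, d, f, g}; not q and p there: a:T, b:F, c:T, d:F, f:T, g:F. ✓
b: successors {b}; not q and p there: b:F. ✗
c: successors {a, b}; not q and p there: a:T, b:F. ✓
d: successors {b, c, d, f, g}; not q and p there: b:F, c:T, d:F, f:T, g:F. ✓
f: successors {b, c, f, g}; not q and p there: b:F, c:T, f:T, g:F. ✓
g: successors {a, b, c, d, f}; not q and p there: a:T, b:F, c:T, d:F, f:T. ✓
Satisfying worlds: {a, c, d, f, g}.
So Diamond (not q and p) fails at the other 1 world.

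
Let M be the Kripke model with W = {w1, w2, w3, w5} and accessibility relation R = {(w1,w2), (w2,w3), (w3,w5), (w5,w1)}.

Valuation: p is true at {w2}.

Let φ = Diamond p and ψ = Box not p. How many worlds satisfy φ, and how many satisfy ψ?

For Diamond p:
w1: successors {w2}; p there: w2:T. ✓
w2: successors {w3}; p there: w3:F. ✗
w3: successors {w5}; p there: w5:F. ✗
w5: successors {w1}; p there: w1:F. ✗
— 1 world.
For Box not p:
w1: successors {w2}; not p there: w2:F. ✗
w2: successors {w3}; not p there: w3:T. ✓
w3: successors {w5}; not p there: w5:T. ✓
w5: successors {w1}; not p there: w1:T. ✓
— 3 worlds.

1 and 3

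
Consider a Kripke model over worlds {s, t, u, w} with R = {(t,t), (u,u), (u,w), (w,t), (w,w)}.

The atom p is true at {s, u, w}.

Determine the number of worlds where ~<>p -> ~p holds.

3

s: ~<>p is T, ~p is F. ✗
t: ~<>p is T, ~p is T. ✓
u: ~<>p is F, ~p is F. ✓
w: ~<>p is F, ~p is F. ✓
Satisfying worlds: {t, u, w}.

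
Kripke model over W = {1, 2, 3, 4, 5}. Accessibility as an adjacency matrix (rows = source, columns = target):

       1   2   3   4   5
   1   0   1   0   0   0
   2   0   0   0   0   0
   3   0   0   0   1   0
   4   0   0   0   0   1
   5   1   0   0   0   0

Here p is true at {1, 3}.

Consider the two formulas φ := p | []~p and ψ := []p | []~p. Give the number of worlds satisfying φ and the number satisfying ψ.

For p | []~p:
1: p is T, []~p is T. ✓
2: p is F, []~p is T. ✓
3: p is T, []~p is T. ✓
4: p is F, []~p is T. ✓
5: p is F, []~p is F. ✗
— 4 worlds.
For []p | []~p:
1: []p is F, []~p is T. ✓
2: []p is T, []~p is T. ✓
3: []p is F, []~p is T. ✓
4: []p is F, []~p is T. ✓
5: []p is T, []~p is F. ✓
— 5 worlds.

4 and 5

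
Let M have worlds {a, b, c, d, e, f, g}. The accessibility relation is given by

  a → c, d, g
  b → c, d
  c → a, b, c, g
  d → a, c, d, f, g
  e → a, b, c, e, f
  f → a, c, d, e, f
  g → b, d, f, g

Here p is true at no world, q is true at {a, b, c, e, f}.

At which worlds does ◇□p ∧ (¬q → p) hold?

a: ◇□p is F, ¬q → p is T. ✗
b: ◇□p is F, ¬q → p is T. ✗
c: ◇□p is F, ¬q → p is T. ✗
d: ◇□p is F, ¬q → p is F. ✗
e: ◇□p is F, ¬q → p is T. ✗
f: ◇□p is F, ¬q → p is T. ✗
g: ◇□p is F, ¬q → p is F. ✗

∅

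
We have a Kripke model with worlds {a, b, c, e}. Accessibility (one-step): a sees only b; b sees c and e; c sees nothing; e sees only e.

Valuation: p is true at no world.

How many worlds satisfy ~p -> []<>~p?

a: ~p is T, []<>~p is T. ✓
b: ~p is T, []<>~p is F. ✗
c: ~p is T, []<>~p is T. ✓
e: ~p is T, []<>~p is T. ✓
Satisfying worlds: {a, c, e}.

3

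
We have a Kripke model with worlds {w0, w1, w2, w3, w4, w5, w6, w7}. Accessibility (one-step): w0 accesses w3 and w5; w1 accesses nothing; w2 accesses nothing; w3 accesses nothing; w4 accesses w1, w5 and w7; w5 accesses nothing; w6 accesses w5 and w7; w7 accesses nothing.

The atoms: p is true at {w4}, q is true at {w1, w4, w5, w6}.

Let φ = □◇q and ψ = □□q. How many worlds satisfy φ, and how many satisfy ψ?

For □◇q:
w0: successors {w3, w5}; ◇q there: w3:F, w5:F. ✗
w1: no successors, so □◇q holds vacuously. ✓
w2: no successors, so □◇q holds vacuously. ✓
w3: no successors, so □◇q holds vacuously. ✓
w4: successors {w1, w5, w7}; ◇q there: w1:F, w5:F, w7:F. ✗
w5: no successors, so □◇q holds vacuously. ✓
w6: successors {w5, w7}; ◇q there: w5:F, w7:F. ✗
w7: no successors, so □◇q holds vacuously. ✓
— 5 worlds.
For □□q:
w0: successors {w3, w5}; □q there: w3:T, w5:T. ✓
w1: no successors, so □□q holds vacuously. ✓
w2: no successors, so □□q holds vacuously. ✓
w3: no successors, so □□q holds vacuously. ✓
w4: successors {w1, w5, w7}; □q there: w1:T, w5:T, w7:T. ✓
w5: no successors, so □□q holds vacuously. ✓
w6: successors {w5, w7}; □q there: w5:T, w7:T. ✓
w7: no successors, so □□q holds vacuously. ✓
— 8 worlds.

5 and 8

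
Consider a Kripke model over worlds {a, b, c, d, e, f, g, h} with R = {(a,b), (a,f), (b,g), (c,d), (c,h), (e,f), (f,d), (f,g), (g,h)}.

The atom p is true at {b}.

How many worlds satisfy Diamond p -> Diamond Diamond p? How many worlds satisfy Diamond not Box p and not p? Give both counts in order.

For Diamond p -> Diamond Diamond p:
a: Diamond p is T, Diamond Diamond p is F. ✗
b: Diamond p is F, Diamond Diamond p is F. ✓
c: Diamond p is F, Diamond Diamond p is F. ✓
d: Diamond p is F, Diamond Diamond p is F. ✓
e: Diamond p is F, Diamond Diamond p is F. ✓
f: Diamond p is F, Diamond Diamond p is F. ✓
g: Diamond p is F, Diamond Diamond p is F. ✓
h: Diamond p is F, Diamond Diamond p is F. ✓
— 7 worlds.
For Diamond not Box p and not p:
a: Diamond not Box p is T, not p is T. ✓
b: Diamond not Box p is T, not p is F. ✗
c: Diamond not Box p is F, not p is T. ✗
d: Diamond not Box p is F, not p is T. ✗
e: Diamond not Box p is T, not p is T. ✓
f: Diamond not Box p is T, not p is T. ✓
g: Diamond not Box p is F, not p is T. ✗
h: Diamond not Box p is F, not p is T. ✗
— 3 worlds.

7 and 3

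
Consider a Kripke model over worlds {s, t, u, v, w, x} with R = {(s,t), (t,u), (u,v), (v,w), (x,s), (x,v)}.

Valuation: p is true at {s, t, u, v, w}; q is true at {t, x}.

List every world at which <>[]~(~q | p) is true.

{v}

s: successors {t}; []~(~q | p) there: t:F. ✗
t: successors {u}; []~(~q | p) there: u:F. ✗
u: successors {v}; []~(~q | p) there: v:F. ✗
v: successors {w}; []~(~q | p) there: w:T. ✓
w: no successors, so <>[]~(~q | p) fails. ✗
x: successors {s, v}; []~(~q | p) there: s:F, v:F. ✗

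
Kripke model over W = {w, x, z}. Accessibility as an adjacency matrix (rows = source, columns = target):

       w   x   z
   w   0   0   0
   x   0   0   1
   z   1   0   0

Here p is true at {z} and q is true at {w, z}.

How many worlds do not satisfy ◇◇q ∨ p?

1

w: ◇◇q is F, p is F. ✗
x: ◇◇q is T, p is F. ✓
z: ◇◇q is F, p is T. ✓
Satisfying worlds: {x, z}.
So ◇◇q ∨ p fails at the other 1 world.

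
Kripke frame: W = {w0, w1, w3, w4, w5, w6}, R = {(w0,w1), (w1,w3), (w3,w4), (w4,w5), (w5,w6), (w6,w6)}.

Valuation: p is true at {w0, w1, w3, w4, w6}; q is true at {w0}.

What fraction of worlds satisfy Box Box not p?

1/6

w0: successors {w1}; Box not p there: w1:F. ✗
w1: successors {w3}; Box not p there: w3:F. ✗
w3: successors {w4}; Box not p there: w4:T. ✓
w4: successors {w5}; Box not p there: w5:F. ✗
w5: successors {w6}; Box not p there: w6:F. ✗
w6: successors {w6}; Box not p there: w6:F. ✗
That's 1 of 6 worlds, so 1/6.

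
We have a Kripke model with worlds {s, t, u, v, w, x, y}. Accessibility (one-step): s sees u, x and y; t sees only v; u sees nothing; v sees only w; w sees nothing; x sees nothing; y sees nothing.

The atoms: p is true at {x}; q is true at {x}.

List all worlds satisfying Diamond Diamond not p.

s: successors {u, x, y}; Diamond not p there: u:F, x:F, y:F. ✗
t: successors {v}; Diamond not p there: v:T. ✓
u: no successors, so Diamond Diamond not p fails. ✗
v: successors {w}; Diamond not p there: w:F. ✗
w: no successors, so Diamond Diamond not p fails. ✗
x: no successors, so Diamond Diamond not p fails. ✗
y: no successors, so Diamond Diamond not p fails. ✗

{t}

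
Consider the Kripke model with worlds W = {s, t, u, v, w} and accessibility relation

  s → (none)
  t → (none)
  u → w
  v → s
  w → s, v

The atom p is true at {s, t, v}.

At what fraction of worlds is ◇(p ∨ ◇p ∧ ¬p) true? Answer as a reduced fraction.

3/5

s: no successors, so ◇(p ∨ ◇p ∧ ¬p) fails. ✗
t: no successors, so ◇(p ∨ ◇p ∧ ¬p) fails. ✗
u: successors {w}; p ∨ ◇p ∧ ¬p there: w:T. ✓
v: successors {s}; p ∨ ◇p ∧ ¬p there: s:T. ✓
w: successors {s, v}; p ∨ ◇p ∧ ¬p there: s:T, v:T. ✓
That's 3 of 5 worlds, so 3/5.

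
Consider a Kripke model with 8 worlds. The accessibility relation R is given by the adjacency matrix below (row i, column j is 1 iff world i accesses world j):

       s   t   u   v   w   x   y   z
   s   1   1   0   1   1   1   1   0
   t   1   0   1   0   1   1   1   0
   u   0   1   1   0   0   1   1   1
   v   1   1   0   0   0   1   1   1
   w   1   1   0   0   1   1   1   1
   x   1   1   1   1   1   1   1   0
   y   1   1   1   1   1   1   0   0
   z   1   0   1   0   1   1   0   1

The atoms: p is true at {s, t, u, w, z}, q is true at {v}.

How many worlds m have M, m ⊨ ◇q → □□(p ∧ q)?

s: ◇q is T, □□(p ∧ q) is F. ✗
t: ◇q is F, □□(p ∧ q) is F. ✓
u: ◇q is F, □□(p ∧ q) is F. ✓
v: ◇q is F, □□(p ∧ q) is F. ✓
w: ◇q is F, □□(p ∧ q) is F. ✓
x: ◇q is T, □□(p ∧ q) is F. ✗
y: ◇q is T, □□(p ∧ q) is F. ✗
z: ◇q is F, □□(p ∧ q) is F. ✓
Satisfying worlds: {t, u, v, w, z}.

5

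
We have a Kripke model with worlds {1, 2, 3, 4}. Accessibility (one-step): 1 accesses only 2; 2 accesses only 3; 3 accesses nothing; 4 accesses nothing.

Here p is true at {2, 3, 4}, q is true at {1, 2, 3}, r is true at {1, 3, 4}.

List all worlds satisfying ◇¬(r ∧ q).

{1}

1: successors {2}; ¬(r ∧ q) there: 2:T. ✓
2: successors {3}; ¬(r ∧ q) there: 3:F. ✗
3: no successors, so ◇¬(r ∧ q) fails. ✗
4: no successors, so ◇¬(r ∧ q) fails. ✗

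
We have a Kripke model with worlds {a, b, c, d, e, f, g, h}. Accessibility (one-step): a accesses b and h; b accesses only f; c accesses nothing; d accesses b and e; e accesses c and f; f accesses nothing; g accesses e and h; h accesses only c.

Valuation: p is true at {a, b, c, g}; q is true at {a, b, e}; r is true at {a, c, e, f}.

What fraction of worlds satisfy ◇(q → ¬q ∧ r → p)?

a: successors {b, h}; q → ¬q ∧ r → p there: b:T, h:T. ✓
b: successors {f}; q → ¬q ∧ r → p there: f:T. ✓
c: no successors, so ◇(q → ¬q ∧ r → p) fails. ✗
d: successors {b, e}; q → ¬q ∧ r → p there: b:T, e:T. ✓
e: successors {c, f}; q → ¬q ∧ r → p there: c:T, f:T. ✓
f: no successors, so ◇(q → ¬q ∧ r → p) fails. ✗
g: successors {e, h}; q → ¬q ∧ r → p there: e:T, h:T. ✓
h: successors {c}; q → ¬q ∧ r → p there: c:T. ✓
That's 6 of 8 worlds, so 6/8 = 3/4.

3/4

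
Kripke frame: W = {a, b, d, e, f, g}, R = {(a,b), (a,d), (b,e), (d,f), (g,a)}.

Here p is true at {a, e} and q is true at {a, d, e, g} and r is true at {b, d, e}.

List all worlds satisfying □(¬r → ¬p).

a: successors {b, d}; ¬r → ¬p there: b:T, d:T. ✓
b: successors {e}; ¬r → ¬p there: e:T. ✓
d: successors {f}; ¬r → ¬p there: f:T. ✓
e: no successors, so □(¬r → ¬p) holds vacuously. ✓
f: no successors, so □(¬r → ¬p) holds vacuously. ✓
g: successors {a}; ¬r → ¬p there: a:F. ✗

{a, b, d, e, f}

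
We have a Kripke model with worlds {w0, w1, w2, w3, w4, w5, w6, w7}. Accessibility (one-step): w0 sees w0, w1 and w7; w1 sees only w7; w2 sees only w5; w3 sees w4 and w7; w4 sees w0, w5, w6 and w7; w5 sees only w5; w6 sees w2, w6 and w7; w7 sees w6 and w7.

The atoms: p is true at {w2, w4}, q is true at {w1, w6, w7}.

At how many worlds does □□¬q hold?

2

w0: successors {w0, w1, w7}; □¬q there: w0:F, w1:F, w7:F. ✗
w1: successors {w7}; □¬q there: w7:F. ✗
w2: successors {w5}; □¬q there: w5:T. ✓
w3: successors {w4, w7}; □¬q there: w4:F, w7:F. ✗
w4: successors {w0, w5, w6, w7}; □¬q there: w0:F, w5:T, w6:F, w7:F. ✗
w5: successors {w5}; □¬q there: w5:T. ✓
w6: successors {w2, w6, w7}; □¬q there: w2:T, w6:F, w7:F. ✗
w7: successors {w6, w7}; □¬q there: w6:F, w7:F. ✗
Satisfying worlds: {w2, w5}.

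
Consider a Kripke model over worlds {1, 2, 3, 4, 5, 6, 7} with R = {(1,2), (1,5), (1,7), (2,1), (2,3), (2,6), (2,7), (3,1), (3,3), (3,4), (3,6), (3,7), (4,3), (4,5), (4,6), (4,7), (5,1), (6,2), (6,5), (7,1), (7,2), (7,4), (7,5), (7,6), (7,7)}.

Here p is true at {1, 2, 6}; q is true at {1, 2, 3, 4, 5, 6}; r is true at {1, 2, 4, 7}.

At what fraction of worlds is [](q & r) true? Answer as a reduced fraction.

1: successors {2, 5, 7}; q & r there: 2:T, 5:F, 7:F. ✗
2: successors {1, 3, 6, 7}; q & r there: 1:T, 3:F, 6:F, 7:F. ✗
3: successors {1, 3, 4, 6, 7}; q & r there: 1:T, 3:F, 4:T, 6:F, 7:F. ✗
4: successors {3, 5, 6, 7}; q & r there: 3:F, 5:F, 6:F, 7:F. ✗
5: successors {1}; q & r there: 1:T. ✓
6: successors {2, 5}; q & r there: 2:T, 5:F. ✗
7: successors {1, 2, 4, 5, 6, 7}; q & r there: 1:T, 2:T, 4:T, 5:F, 6:F, 7:F. ✗
That's 1 of 7 worlds, so 1/7.

1/7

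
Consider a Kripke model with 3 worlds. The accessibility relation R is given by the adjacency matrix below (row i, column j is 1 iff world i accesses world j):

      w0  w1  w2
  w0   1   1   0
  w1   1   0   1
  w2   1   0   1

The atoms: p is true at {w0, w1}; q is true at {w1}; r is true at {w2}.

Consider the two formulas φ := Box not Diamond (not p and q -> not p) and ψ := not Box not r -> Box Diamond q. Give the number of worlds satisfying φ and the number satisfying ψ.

0 and 1

For Box not Diamond (not p and q -> not p):
w0: successors {w0, w1}; not Diamond (not p and q -> not p) there: w0:F, w1:F. ✗
w1: successors {w0, w2}; not Diamond (not p and q -> not p) there: w0:F, w2:F. ✗
w2: successors {w0, w2}; not Diamond (not p and q -> not p) there: w0:F, w2:F. ✗
— 0 worlds.
For not Box not r -> Box Diamond q:
w0: not Box not r is F, Box Diamond q is F. ✓
w1: not Box not r is T, Box Diamond q is F. ✗
w2: not Box not r is T, Box Diamond q is F. ✗
— 1 world.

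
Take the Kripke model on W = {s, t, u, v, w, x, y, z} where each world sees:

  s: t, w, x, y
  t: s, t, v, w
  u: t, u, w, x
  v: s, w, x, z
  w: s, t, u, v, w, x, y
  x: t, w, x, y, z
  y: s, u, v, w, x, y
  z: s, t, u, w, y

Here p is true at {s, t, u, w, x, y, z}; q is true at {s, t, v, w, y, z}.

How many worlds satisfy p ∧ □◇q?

s: p is T, □◇q is T. ✓
t: p is T, □◇q is T. ✓
u: p is T, □◇q is T. ✓
v: p is F, □◇q is T. ✗
w: p is T, □◇q is T. ✓
x: p is T, □◇q is T. ✓
y: p is T, □◇q is T. ✓
z: p is T, □◇q is T. ✓
Satisfying worlds: {s, t, u, w, x, y, z}.

7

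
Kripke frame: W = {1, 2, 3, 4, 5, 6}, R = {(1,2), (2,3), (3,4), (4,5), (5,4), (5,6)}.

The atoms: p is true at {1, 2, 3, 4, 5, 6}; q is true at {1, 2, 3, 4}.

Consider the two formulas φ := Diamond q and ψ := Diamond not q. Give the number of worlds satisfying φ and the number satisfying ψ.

For Diamond q:
1: successors {2}; q there: 2:T. ✓
2: successors {3}; q there: 3:T. ✓
3: successors {4}; q there: 4:T. ✓
4: successors {5}; q there: 5:F. ✗
5: successors {4, 6}; q there: 4:T, 6:F. ✓
6: no successors, so Diamond q fails. ✗
— 4 worlds.
For Diamond not q:
1: successors {2}; not q there: 2:F. ✗
2: successors {3}; not q there: 3:F. ✗
3: successors {4}; not q there: 4:F. ✗
4: successors {5}; not q there: 5:T. ✓
5: successors {4, 6}; not q there: 4:F, 6:T. ✓
6: no successors, so Diamond not q fails. ✗
— 2 worlds.

4 and 2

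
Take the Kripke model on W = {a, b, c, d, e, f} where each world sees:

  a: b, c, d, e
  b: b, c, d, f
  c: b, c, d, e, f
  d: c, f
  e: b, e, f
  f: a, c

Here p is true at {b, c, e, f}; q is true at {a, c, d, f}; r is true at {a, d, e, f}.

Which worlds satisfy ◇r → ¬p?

{a, d}

a: ◇r is T, ¬p is T. ✓
b: ◇r is T, ¬p is F. ✗
c: ◇r is T, ¬p is F. ✗
d: ◇r is T, ¬p is T. ✓
e: ◇r is T, ¬p is F. ✗
f: ◇r is T, ¬p is F. ✗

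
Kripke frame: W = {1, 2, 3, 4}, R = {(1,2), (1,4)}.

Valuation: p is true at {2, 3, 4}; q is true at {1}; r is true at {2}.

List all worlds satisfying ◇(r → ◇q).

{1}

1: successors {2, 4}; r → ◇q there: 2:F, 4:T. ✓
2: no successors, so ◇(r → ◇q) fails. ✗
3: no successors, so ◇(r → ◇q) fails. ✗
4: no successors, so ◇(r → ◇q) fails. ✗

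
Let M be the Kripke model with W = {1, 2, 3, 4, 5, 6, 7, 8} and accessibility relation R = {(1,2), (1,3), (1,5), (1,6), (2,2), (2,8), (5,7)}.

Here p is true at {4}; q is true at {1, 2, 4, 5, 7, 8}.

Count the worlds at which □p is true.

1: successors {2, 3, 5, 6}; p there: 2:F, 3:F, 5:F, 6:F. ✗
2: successors {2, 8}; p there: 2:F, 8:F. ✗
3: no successors, so □p holds vacuously. ✓
4: no successors, so □p holds vacuously. ✓
5: successors {7}; p there: 7:F. ✗
6: no successors, so □p holds vacuously. ✓
7: no successors, so □p holds vacuously. ✓
8: no successors, so □p holds vacuously. ✓
Satisfying worlds: {3, 4, 6, 7, 8}.

5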